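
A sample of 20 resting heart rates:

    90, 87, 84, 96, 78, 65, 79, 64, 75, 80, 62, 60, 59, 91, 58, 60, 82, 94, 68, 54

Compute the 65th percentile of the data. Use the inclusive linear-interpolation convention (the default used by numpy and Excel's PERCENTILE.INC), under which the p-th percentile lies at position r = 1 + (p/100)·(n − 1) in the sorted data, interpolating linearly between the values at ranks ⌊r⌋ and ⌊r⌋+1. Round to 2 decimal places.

80.70

Sorted: 54, 58, 59, 60, 60, 62, 64, 65, 68, 75, 78, 79, 80, 82, 84, 87, 90, 91, 94, 96.
n = 20.
r = 1 + (65/100)·(20 − 1) = 1 + 12.35 = 13.35.
Rank 13 is 80 and rank 14 is 82.
Interpolate: 80 + 0.35·(82 − 80) = 80 + 0.35·2 = 80.7.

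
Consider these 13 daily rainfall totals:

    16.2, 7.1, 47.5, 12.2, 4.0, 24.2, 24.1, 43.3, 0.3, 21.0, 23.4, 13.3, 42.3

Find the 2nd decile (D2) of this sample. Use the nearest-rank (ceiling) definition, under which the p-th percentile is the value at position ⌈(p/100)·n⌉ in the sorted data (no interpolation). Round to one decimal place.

Sorted: 0.3, 4.0, 7.1, 12.2, 13.3, 16.2, 21.0, 23.4, 24.1, 24.2, 42.3, 43.3, 47.5.
n = 13.
Position = ⌈20/100 · 13⌉ = ⌈2.6⌉ = 3.
The value at rank 3 is 7.1.

7.1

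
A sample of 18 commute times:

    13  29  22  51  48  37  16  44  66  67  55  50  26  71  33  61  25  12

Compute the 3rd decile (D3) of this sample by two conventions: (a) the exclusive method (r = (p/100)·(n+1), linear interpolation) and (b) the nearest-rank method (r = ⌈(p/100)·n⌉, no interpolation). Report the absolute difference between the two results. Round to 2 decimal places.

0.30

Sorted: 12, 13, 16, 22, 25, 26, 29, 33, 37, 44, 48, 50, 51, 55, 61, 66, 67, 71.
n = 18.
(a) r = 5.7; between ranks 5 (25) and 6 (26): 25.7.
(b) the nearest-rank method: rank 6 → 26.
|25.7 − 26| = 0.3.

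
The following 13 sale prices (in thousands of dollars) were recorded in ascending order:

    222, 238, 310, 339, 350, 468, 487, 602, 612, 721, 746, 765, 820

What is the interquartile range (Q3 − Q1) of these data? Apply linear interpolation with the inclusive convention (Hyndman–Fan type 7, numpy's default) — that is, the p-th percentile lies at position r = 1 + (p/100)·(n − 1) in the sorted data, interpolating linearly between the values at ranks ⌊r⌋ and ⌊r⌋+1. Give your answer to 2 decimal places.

n = 13.
P25: r = 4 (integer) → 339.
P75: r = 10 (integer) → 721.
Difference: 721 − 339 = 382.

382.00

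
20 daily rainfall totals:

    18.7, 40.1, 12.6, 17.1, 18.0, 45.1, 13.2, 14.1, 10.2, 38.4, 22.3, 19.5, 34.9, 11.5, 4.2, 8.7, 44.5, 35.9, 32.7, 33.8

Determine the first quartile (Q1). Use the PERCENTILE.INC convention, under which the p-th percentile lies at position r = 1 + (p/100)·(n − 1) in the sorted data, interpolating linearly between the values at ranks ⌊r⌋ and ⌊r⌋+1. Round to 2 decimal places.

13.05

Sorted: 4.2, 8.7, 10.2, 11.5, 12.6, 13.2, 14.1, 17.1, 18.0, 18.7, 19.5, 22.3, 32.7, 33.8, 34.9, 35.9, 38.4, 40.1, 44.5, 45.1.
n = 20.
r = 1 + (25/100)·(20 − 1) = 1 + 4.75 = 5.75.
Rank 5 is 12.6 and rank 6 is 13.2.
Interpolate: 12.6 + 0.75·(13.2 − 12.6) = 12.6 + 0.75·0.6 = 13.05.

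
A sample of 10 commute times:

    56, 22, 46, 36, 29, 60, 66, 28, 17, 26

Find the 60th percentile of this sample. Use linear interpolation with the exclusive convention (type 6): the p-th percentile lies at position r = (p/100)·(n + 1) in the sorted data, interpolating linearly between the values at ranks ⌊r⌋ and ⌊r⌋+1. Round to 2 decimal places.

42.00

Sorted: 17, 22, 26, 28, 29, 36, 46, 56, 60, 66.
n = 10.
r = (60/100)·(10 + 1) = 6.6.
Rank 6 is 36 and rank 7 is 46.
Interpolate: 36 + 0.6·(46 − 36) = 36 + 0.6·10 = 42.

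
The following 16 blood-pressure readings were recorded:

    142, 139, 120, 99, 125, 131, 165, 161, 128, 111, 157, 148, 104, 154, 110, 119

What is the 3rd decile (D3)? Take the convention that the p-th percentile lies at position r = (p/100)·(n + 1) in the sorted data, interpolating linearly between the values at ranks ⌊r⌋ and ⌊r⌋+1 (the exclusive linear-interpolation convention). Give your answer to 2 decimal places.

Sorted: 99, 104, 110, 111, 119, 120, 125, 128, 131, 139, 142, 148, 154, 157, 161, 165.
n = 16.
r = (30/100)·(16 + 1) = 5.1.
Rank 5 is 119 and rank 6 is 120.
Interpolate: 119 + 0.1·(120 − 119) = 119 + 0.1·1 = 119.1.

119.10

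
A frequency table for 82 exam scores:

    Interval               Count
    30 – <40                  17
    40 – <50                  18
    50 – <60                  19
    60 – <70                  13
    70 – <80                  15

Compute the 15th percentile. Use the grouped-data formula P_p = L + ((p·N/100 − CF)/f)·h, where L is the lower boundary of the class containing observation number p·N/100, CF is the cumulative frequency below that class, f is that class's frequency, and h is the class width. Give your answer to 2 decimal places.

37.24

N = 82; target position k = 15/100 · 82 = 12.3.
Cumulative frequencies: 17, 35, 54, 67, 82.
Observation 12.3 falls in the class 30 – <40.
L = 30, CF = 0, f = 17, h = 10.
P15 = 30 + ((12.3 − 0)/17)·10 = 30 + 7.23529 = 37.2353.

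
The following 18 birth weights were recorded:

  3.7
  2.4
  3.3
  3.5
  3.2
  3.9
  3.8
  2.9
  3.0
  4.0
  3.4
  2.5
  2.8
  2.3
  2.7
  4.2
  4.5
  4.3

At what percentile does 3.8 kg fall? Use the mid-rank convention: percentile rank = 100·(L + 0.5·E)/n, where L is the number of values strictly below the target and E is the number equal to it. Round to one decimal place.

69.4

Sorted: 2.3, 2.4, 2.5, 2.7, 2.8, 2.9, 3.0, 3.2, 3.3, 3.4, 3.5, 3.7, 3.8, 3.9, 4.0, 4.2, 4.3, 4.5.
Count below 3.8: L = 12; count equal: E = 1; n = 18.
Percentile rank = 100·(12 + 0.5·1)/18 = 100·12.5/18 = 69.44.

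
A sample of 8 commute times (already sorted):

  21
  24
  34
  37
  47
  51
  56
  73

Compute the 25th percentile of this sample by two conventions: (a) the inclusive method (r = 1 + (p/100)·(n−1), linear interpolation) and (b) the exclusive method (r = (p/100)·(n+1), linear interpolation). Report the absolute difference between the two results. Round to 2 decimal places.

5.00

n = 8.
(a) r = 2.75; between ranks 2 (24) and 3 (34): 31.5.
(b) r = 2.25; between ranks 2 (24) and 3 (34): 26.5.
|31.5 − 26.5| = 5.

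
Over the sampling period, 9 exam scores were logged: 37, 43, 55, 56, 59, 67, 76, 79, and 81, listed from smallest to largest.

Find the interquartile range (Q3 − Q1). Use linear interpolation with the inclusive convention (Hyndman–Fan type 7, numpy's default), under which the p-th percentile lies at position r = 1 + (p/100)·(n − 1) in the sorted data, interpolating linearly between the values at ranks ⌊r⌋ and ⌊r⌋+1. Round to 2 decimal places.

n = 9.
P25: r = 3 (integer) → 55.
P75: r = 7 (integer) → 76.
Difference: 76 − 55 = 21.

21.00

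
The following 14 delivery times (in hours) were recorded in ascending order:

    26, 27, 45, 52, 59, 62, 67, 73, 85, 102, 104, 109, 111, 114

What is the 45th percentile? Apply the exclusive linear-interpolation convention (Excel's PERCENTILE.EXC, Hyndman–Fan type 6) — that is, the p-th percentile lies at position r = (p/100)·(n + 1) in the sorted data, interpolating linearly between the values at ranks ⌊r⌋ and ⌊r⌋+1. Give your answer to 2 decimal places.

65.75

n = 14.
r = (45/100)·(14 + 1) = 6.75.
Rank 6 is 62 and rank 7 is 67.
Interpolate: 62 + 0.75·(67 − 62) = 62 + 0.75·5 = 65.75.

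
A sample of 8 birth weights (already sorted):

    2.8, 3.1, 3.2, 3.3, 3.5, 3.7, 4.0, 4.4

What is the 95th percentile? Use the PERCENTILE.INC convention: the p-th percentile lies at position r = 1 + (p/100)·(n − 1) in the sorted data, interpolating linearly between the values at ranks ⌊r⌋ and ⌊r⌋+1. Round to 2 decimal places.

n = 8.
r = 1 + (95/100)·(8 − 1) = 1 + 6.65 = 7.65.
Rank 7 is 4.0 and rank 8 is 4.4.
Interpolate: 4.0 + 0.65·(4.4 − 4.0) = 4.0 + 0.65·0.4 = 4.26.

4.26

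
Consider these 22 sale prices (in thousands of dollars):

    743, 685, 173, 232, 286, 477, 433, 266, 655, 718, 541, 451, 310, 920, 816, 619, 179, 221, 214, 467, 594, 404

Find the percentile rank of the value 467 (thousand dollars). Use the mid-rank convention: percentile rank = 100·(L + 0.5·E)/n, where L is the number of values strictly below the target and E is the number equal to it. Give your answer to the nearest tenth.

Sorted: 173, 179, 214, 221, 232, 266, 286, 310, 404, 433, 451, 467, 477, 541, 594, 619, 655, 685, 718, 743, 816, 920.
Count below 467: L = 11; count equal: E = 1; n = 22.
Percentile rank = 100·(11 + 0.5·1)/22 = 100·11.5/22 = 52.27.

52.3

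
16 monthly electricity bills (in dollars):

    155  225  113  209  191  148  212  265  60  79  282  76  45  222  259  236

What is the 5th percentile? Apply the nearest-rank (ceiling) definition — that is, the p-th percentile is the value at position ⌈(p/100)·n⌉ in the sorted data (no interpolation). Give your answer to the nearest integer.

45

Sorted: 45, 60, 76, 79, 113, 148, 155, 191, 209, 212, 222, 225, 236, 259, 265, 282.
n = 16.
Position = ⌈5/100 · 16⌉ = ⌈0.8⌉ = 1.
The value at rank 1 is 45.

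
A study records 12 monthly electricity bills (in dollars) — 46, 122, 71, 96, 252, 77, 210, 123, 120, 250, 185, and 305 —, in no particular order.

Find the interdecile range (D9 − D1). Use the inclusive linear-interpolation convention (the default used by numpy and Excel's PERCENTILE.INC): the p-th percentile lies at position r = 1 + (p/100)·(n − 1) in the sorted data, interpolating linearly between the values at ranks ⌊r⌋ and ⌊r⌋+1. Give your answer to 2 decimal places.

Sorted: 46, 71, 77, 96, 120, 122, 123, 185, 210, 250, 252, 305.
n = 12.
P10: r = 2.1; ranks 2–3 are 71, 77; interpolating gives 71.6.
P90: r = 10.9; ranks 10–11 are 250, 252; interpolating gives 251.8.
Difference: 251.8 − 71.6 = 180.2.

180.20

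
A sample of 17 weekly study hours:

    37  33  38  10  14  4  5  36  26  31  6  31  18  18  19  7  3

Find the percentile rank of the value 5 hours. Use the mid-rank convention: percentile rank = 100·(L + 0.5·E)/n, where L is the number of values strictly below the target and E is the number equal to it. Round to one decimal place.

14.7

Sorted: 3, 4, 5, 6, 7, 10, 14, 18, 18, 19, 26, 31, 31, 33, 36, 37, 38.
Count below 5: L = 2; count equal: E = 1; n = 17.
Percentile rank = 100·(2 + 0.5·1)/17 = 100·2.5/17 = 14.71.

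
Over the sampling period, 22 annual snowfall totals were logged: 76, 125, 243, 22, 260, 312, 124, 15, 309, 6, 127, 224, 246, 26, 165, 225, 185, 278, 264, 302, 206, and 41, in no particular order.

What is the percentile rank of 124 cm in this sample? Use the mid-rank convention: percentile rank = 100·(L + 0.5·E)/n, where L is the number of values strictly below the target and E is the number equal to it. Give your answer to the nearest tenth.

29.5

Sorted: 6, 15, 22, 26, 41, 76, 124, 125, 127, 165, 185, 206, 224, 225, 243, 246, 260, 264, 278, 302, 309, 312.
Count below 124: L = 6; count equal: E = 1; n = 22.
Percentile rank = 100·(6 + 0.5·1)/22 = 100·6.5/22 = 29.55.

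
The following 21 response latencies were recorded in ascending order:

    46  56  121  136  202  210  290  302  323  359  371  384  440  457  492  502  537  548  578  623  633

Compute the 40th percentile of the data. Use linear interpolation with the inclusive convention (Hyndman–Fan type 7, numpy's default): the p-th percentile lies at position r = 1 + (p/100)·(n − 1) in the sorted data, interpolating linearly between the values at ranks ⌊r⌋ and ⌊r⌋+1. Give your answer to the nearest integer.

323

n = 21.
r = 1 + (40/100)·(21 − 1) = 1 + 8 = 9.
r is an integer, so P40 is the value at rank 9: 323.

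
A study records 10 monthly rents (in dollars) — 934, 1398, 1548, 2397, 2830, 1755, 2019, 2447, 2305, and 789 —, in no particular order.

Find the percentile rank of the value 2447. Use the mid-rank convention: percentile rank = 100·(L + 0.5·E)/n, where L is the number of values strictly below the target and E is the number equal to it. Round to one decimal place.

85.0

Sorted: 789, 934, 1398, 1548, 1755, 2019, 2305, 2397, 2447, 2830.
Count below 2447: L = 8; count equal: E = 1; n = 10.
Percentile rank = 100·(8 + 0.5·1)/10 = 100·8.5/10 = 85.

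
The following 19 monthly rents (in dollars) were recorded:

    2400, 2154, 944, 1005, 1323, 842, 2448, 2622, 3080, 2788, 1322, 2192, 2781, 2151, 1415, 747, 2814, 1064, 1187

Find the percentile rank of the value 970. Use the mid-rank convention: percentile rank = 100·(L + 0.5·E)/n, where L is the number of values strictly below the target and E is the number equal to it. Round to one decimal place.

Sorted: 747, 842, 944, 1005, 1064, 1187, 1322, 1323, 1415, 2151, 2154, 2192, 2400, 2448, 2622, 2781, 2788, 2814, 3080.
Count below 970: L = 3; count equal: E = 0; n = 19.
Percentile rank = 100·(3 + 0.5·0)/19 = 100·3/19 = 15.79.

15.8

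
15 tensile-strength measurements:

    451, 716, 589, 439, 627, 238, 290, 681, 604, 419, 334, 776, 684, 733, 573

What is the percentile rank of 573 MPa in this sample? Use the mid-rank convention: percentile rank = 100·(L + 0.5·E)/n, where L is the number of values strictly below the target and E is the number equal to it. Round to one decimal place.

Sorted: 238, 290, 334, 419, 439, 451, 573, 589, 604, 627, 681, 684, 716, 733, 776.
Count below 573: L = 6; count equal: E = 1; n = 15.
Percentile rank = 100·(6 + 0.5·1)/15 = 100·6.5/15 = 43.33.

43.3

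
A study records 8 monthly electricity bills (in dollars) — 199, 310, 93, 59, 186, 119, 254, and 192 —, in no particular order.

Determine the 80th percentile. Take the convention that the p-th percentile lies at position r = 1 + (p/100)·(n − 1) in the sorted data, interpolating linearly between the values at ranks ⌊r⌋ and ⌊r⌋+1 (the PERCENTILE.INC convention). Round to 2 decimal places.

Sorted: 59, 93, 119, 186, 192, 199, 254, 310.
n = 8.
r = 1 + (80/100)·(8 − 1) = 1 + 5.6 = 6.6.
Rank 6 is 199 and rank 7 is 254.
Interpolate: 199 + 0.6·(254 − 199) = 199 + 0.6·55 = 232.

232.00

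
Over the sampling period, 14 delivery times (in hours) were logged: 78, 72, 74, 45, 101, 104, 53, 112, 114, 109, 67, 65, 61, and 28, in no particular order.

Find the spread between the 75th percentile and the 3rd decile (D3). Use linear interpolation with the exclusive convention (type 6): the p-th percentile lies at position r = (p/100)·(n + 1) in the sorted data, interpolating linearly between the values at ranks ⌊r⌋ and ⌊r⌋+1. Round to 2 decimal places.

42.25

Sorted: 28, 45, 53, 61, 65, 67, 72, 74, 78, 101, 104, 109, 112, 114.
n = 14.
P30: r = 4.5; ranks 4–5 are 61, 65; interpolating gives 63.
P75: r = 11.25; ranks 11–12 are 104, 109; interpolating gives 105.25.
Difference: 105.25 − 63 = 42.25.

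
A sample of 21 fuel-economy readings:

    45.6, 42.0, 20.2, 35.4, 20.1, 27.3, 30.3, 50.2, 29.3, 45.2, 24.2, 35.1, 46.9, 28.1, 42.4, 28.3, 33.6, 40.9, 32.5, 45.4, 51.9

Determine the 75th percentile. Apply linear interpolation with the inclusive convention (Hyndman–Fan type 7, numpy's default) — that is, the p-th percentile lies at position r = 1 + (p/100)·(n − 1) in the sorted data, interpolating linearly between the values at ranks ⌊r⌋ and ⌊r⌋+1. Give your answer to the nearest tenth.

45.2

Sorted: 20.1, 20.2, 24.2, 27.3, 28.1, 28.3, 29.3, 30.3, 32.5, 33.6, 35.1, 35.4, 40.9, 42.0, 42.4, 45.2, 45.4, 45.6, 46.9, 50.2, 51.9.
n = 21.
r = 1 + (75/100)·(21 − 1) = 1 + 15 = 16.
r is an integer, so P75 is the value at rank 16: 45.2.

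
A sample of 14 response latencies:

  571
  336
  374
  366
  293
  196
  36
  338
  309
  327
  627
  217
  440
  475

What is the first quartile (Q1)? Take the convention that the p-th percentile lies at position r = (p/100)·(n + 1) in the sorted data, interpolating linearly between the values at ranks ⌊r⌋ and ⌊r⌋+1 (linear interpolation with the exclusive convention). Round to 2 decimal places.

Sorted: 36, 196, 217, 293, 309, 327, 336, 338, 366, 374, 440, 475, 571, 627.
n = 14.
r = (25/100)·(14 + 1) = 3.75.
Rank 3 is 217 and rank 4 is 293.
Interpolate: 217 + 0.75·(293 − 217) = 217 + 0.75·76 = 274.

274.00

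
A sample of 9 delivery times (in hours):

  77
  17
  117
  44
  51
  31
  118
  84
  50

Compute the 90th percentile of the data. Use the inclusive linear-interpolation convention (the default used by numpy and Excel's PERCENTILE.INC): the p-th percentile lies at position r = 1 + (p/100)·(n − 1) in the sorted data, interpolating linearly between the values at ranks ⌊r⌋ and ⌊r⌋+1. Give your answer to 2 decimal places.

117.20

Sorted: 17, 31, 44, 50, 51, 77, 84, 117, 118.
n = 9.
r = 1 + (90/100)·(9 − 1) = 1 + 7.2 = 8.2.
Rank 8 is 117 and rank 9 is 118.
Interpolate: 117 + 0.2·(118 − 117) = 117 + 0.2·1 = 117.2.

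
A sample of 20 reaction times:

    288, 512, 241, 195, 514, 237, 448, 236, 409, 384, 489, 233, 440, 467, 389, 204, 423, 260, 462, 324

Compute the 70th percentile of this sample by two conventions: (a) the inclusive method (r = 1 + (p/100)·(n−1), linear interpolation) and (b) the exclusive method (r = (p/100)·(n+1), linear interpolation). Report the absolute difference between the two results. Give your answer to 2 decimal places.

3.20

Sorted: 195, 204, 233, 236, 237, 241, 260, 288, 324, 384, 389, 409, 423, 440, 448, 462, 467, 489, 512, 514.
n = 20.
(a) r = 14.3; between ranks 14 (440) and 15 (448): 442.4.
(b) r = 14.7; between ranks 14 (440) and 15 (448): 445.6.
|442.4 − 445.6| = 3.2.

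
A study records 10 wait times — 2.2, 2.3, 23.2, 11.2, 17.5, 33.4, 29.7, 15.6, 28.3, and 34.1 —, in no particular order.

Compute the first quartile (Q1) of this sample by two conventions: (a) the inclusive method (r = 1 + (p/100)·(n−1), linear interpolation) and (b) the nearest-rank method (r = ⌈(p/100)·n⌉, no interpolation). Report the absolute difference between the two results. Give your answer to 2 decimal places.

1.10

Sorted: 2.2, 2.3, 11.2, 15.6, 17.5, 23.2, 28.3, 29.7, 33.4, 34.1.
n = 10.
(a) r = 3.25; between ranks 3 (11.2) and 4 (15.6): 12.3.
(b) the nearest-rank method: rank 3 → 11.2.
|12.3 − 11.2| = 1.1.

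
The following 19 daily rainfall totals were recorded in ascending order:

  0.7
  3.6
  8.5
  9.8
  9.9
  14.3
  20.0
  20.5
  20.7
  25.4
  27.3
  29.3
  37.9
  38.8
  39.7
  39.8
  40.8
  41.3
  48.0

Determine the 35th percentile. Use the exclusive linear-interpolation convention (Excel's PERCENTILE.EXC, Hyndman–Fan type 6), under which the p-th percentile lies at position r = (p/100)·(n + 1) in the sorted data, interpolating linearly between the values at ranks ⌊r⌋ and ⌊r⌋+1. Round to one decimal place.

n = 19.
r = (35/100)·(19 + 1) = 7.
r is an integer, so P35 is the value at rank 7: 20.0.

20.0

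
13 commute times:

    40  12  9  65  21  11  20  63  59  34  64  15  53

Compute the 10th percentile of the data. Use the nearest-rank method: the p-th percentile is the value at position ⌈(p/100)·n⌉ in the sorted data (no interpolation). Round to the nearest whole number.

Sorted: 9, 11, 12, 15, 20, 21, 34, 40, 53, 59, 63, 64, 65.
n = 13.
Position = ⌈10/100 · 13⌉ = ⌈1.3⌉ = 2.
The value at rank 2 is 11.

11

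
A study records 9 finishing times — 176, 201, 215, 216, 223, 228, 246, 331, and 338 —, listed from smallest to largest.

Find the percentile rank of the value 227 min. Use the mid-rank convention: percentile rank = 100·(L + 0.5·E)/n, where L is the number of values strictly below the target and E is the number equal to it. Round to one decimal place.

55.6

Count below 227: L = 5; count equal: E = 0; n = 9.
Percentile rank = 100·(5 + 0.5·0)/9 = 100·5/9 = 55.56.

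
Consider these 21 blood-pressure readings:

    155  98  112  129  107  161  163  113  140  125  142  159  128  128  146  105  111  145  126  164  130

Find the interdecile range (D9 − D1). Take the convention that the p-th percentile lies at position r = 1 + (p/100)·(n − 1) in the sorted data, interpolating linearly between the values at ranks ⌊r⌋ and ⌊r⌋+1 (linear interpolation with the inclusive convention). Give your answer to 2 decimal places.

Sorted: 98, 105, 107, 111, 112, 113, 125, 126, 128, 128, 129, 130, 140, 142, 145, 146, 155, 159, 161, 163, 164.
n = 21.
P10: r = 3 (integer) → 107.
P90: r = 19 (integer) → 161.
Difference: 161 − 107 = 54.

54.00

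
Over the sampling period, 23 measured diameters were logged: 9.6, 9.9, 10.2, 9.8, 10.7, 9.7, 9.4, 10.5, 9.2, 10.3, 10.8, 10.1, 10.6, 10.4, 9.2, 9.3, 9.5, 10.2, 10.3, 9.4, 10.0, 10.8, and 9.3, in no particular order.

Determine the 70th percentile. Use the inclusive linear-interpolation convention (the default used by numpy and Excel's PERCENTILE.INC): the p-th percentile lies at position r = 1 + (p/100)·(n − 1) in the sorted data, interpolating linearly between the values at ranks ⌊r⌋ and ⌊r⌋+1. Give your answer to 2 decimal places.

Sorted: 9.2, 9.2, 9.3, 9.3, 9.4, 9.4, 9.5, 9.6, 9.7, 9.8, 9.9, 10.0, 10.1, 10.2, 10.2, 10.3, 10.3, 10.4, 10.5, 10.6, 10.7, 10.8, 10.8.
n = 23.
r = 1 + (70/100)·(23 − 1) = 1 + 15.4 = 16.4.
Rank 16 is 10.3 and rank 17 is 10.3.
Interpolate: 10.3 + 0.4·(10.3 − 10.3) = 10.3 + 0.4·0 = 10.3.

10.30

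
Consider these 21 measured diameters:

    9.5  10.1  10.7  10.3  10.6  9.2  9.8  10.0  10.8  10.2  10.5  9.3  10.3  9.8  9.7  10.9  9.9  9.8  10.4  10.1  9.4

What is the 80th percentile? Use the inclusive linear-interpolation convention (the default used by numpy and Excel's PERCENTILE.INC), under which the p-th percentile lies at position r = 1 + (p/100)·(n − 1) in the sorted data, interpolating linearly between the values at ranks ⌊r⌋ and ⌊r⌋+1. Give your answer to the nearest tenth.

10.5

Sorted: 9.2, 9.3, 9.4, 9.5, 9.7, 9.8, 9.8, 9.8, 9.9, 10.0, 10.1, 10.1, 10.2, 10.3, 10.3, 10.4, 10.5, 10.6, 10.7, 10.8, 10.9.
n = 21.
r = 1 + (80/100)·(21 − 1) = 1 + 16 = 17.
r is an integer, so P80 is the value at rank 17: 10.5.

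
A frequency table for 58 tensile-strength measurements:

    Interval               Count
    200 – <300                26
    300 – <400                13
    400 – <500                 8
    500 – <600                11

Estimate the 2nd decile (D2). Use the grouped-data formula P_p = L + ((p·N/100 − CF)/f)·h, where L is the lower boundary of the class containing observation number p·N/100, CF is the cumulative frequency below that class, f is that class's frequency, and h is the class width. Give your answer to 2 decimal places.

244.62

N = 58; target position k = 20/100 · 58 = 11.6.
Cumulative frequencies: 26, 39, 47, 58.
Observation 11.6 falls in the class 200 – <300.
L = 200, CF = 0, f = 26, h = 100.
P20 = 200 + ((11.6 − 0)/26)·100 = 200 + 44.6154 = 244.615.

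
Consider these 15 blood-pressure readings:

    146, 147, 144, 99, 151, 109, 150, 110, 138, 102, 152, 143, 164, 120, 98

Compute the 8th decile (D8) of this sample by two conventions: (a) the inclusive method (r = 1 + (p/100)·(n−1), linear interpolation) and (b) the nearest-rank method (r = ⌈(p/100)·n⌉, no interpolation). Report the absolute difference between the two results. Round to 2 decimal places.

0.20

Sorted: 98, 99, 102, 109, 110, 120, 138, 143, 144, 146, 147, 150, 151, 152, 164.
n = 15.
(a) r = 12.2; between ranks 12 (150) and 13 (151): 150.2.
(b) the nearest-rank method: rank 12 → 150.
|150.2 − 150| = 0.2.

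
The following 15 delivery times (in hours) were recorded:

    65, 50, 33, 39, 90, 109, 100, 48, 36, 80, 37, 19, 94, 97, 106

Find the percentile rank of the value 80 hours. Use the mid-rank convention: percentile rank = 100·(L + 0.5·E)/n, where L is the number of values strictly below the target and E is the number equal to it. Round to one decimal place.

Sorted: 19, 33, 36, 37, 39, 48, 50, 65, 80, 90, 94, 97, 100, 106, 109.
Count below 80: L = 8; count equal: E = 1; n = 15.
Percentile rank = 100·(8 + 0.5·1)/15 = 100·8.5/15 = 56.67.

56.7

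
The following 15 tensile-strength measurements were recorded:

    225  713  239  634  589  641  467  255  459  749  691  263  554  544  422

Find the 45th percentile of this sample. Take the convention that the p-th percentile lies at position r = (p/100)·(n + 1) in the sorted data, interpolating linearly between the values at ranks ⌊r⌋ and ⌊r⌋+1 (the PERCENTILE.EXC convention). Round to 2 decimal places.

Sorted: 225, 239, 255, 263, 422, 459, 467, 544, 554, 589, 634, 641, 691, 713, 749.
n = 15.
r = (45/100)·(15 + 1) = 7.2.
Rank 7 is 467 and rank 8 is 544.
Interpolate: 467 + 0.2·(544 − 467) = 467 + 0.2·77 = 482.4.

482.40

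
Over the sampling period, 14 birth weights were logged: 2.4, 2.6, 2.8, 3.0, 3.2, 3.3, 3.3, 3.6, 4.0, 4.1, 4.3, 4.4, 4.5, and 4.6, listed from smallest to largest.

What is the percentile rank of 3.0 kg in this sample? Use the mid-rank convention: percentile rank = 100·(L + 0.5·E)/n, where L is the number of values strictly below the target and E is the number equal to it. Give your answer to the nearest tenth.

25.0

Count below 3.0: L = 3; count equal: E = 1; n = 14.
Percentile rank = 100·(3 + 0.5·1)/14 = 100·3.5/14 = 25.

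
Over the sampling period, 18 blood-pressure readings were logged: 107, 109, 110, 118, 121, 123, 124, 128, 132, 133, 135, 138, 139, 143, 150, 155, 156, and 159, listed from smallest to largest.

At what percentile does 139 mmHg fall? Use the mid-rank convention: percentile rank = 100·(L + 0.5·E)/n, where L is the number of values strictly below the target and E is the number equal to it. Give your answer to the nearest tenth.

69.4

Count below 139: L = 12; count equal: E = 1; n = 18.
Percentile rank = 100·(12 + 0.5·1)/18 = 100·12.5/18 = 69.44.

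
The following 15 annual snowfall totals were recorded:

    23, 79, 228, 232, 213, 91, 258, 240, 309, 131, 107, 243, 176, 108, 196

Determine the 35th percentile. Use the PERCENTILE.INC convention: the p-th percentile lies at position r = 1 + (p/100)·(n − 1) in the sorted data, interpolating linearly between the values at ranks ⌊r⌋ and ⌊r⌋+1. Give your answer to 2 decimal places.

Sorted: 23, 79, 91, 107, 108, 131, 176, 196, 213, 228, 232, 240, 243, 258, 309.
n = 15.
r = 1 + (35/100)·(15 − 1) = 1 + 4.9 = 5.9.
Rank 5 is 108 and rank 6 is 131.
Interpolate: 108 + 0.9·(131 − 108) = 108 + 0.9·23 = 128.7.

128.70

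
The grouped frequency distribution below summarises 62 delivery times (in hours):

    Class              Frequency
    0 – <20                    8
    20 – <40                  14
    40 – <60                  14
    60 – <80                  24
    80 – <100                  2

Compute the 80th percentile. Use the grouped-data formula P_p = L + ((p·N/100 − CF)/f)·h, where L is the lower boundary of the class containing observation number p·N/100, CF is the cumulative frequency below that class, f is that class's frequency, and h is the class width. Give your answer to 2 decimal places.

N = 62; target position k = 80/100 · 62 = 49.6.
Cumulative frequencies: 8, 22, 36, 60, 62.
Observation 49.6 falls in the class 60 – <80.
L = 60, CF = 36, f = 24, h = 20.
P80 = 60 + ((49.6 − 36)/24)·20 = 60 + 11.3333 = 71.3333.

71.33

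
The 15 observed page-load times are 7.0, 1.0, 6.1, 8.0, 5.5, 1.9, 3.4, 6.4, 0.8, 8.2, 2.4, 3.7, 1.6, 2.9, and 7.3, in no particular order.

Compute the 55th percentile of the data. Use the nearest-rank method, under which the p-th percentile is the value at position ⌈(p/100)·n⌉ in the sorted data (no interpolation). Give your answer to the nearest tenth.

5.5

Sorted: 0.8, 1.0, 1.6, 1.9, 2.4, 2.9, 3.4, 3.7, 5.5, 6.1, 6.4, 7.0, 7.3, 8.0, 8.2.
n = 15.
Position = ⌈55/100 · 15⌉ = ⌈8.25⌉ = 9.
The value at rank 9 is 5.5.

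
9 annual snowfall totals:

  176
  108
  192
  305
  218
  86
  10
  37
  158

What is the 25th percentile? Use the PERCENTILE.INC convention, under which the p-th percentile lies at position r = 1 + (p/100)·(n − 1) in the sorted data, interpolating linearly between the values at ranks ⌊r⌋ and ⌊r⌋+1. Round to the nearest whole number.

86

Sorted: 10, 37, 86, 108, 158, 176, 192, 218, 305.
n = 9.
r = 1 + (25/100)·(9 − 1) = 1 + 2 = 3.
r is an integer, so P25 is the value at rank 3: 86.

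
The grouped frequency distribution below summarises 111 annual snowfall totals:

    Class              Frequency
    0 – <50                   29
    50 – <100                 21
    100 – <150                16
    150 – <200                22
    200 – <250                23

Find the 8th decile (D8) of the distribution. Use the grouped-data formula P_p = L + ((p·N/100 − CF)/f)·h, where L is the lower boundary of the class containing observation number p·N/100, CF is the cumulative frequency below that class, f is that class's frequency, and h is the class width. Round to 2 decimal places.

N = 111; target position k = 80/100 · 111 = 88.8.
Cumulative frequencies: 29, 50, 66, 88, 111.
Observation 88.8 falls in the class 200 – <250.
L = 200, CF = 88, f = 23, h = 50.
P80 = 200 + ((88.8 − 88)/23)·50 = 200 + 1.73913 = 201.739.

201.74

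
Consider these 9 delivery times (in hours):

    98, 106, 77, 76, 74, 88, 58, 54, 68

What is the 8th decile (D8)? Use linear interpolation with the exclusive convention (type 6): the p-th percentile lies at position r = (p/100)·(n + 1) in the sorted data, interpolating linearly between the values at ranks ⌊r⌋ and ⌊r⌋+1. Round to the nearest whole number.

Sorted: 54, 58, 68, 74, 76, 77, 88, 98, 106.
n = 9.
r = (80/100)·(9 + 1) = 8.
r is an integer, so P80 is the value at rank 8: 98.

98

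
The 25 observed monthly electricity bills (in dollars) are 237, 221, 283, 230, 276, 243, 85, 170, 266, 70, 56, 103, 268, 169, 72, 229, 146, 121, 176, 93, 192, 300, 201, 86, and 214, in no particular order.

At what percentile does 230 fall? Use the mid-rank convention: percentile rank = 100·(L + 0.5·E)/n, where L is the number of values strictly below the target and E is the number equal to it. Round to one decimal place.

Sorted: 56, 70, 72, 85, 86, 93, 103, 121, 146, 169, 170, 176, 192, 201, 214, 221, 229, 230, 237, 243, 266, 268, 276, 283, 300.
Count below 230: L = 17; count equal: E = 1; n = 25.
Percentile rank = 100·(17 + 0.5·1)/25 = 100·17.5/25 = 70.

70.0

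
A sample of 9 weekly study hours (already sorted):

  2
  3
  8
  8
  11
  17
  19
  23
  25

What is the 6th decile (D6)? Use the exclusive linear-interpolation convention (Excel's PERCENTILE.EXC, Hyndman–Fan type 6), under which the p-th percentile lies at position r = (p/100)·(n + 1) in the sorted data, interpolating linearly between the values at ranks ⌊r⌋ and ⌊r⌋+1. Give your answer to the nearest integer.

17

n = 9.
r = (60/100)·(9 + 1) = 6.
r is an integer, so P60 is the value at rank 6: 17.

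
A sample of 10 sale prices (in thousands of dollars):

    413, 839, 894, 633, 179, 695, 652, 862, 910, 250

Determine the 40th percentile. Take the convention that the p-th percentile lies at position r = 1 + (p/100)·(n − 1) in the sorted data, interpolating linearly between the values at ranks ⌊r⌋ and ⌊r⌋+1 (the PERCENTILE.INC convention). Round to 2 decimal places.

Sorted: 179, 250, 413, 633, 652, 695, 839, 862, 894, 910.
n = 10.
r = 1 + (40/100)·(10 − 1) = 1 + 3.6 = 4.6.
Rank 4 is 633 and rank 5 is 652.
Interpolate: 633 + 0.6·(652 − 633) = 633 + 0.6·19 = 644.4.

644.40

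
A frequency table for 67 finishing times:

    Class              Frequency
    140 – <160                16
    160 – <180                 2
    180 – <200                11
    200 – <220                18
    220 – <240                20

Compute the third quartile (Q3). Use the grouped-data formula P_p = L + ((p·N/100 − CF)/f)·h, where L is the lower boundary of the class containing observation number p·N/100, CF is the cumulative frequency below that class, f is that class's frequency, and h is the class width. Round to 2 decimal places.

223.25

N = 67; target position k = 75/100 · 67 = 50.25.
Cumulative frequencies: 16, 18, 29, 47, 67.
Observation 50.25 falls in the class 220 – <240.
L = 220, CF = 47, f = 20, h = 20.
P75 = 220 + ((50.25 − 47)/20)·20 = 220 + 3.25 = 223.25.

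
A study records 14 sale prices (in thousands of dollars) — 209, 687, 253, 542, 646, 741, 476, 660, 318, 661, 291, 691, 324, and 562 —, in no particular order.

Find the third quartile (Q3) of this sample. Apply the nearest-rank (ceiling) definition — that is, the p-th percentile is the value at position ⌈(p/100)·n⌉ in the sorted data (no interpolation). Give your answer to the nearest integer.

Sorted: 209, 253, 291, 318, 324, 476, 542, 562, 646, 660, 661, 687, 691, 741.
n = 14.
Position = ⌈75/100 · 14⌉ = ⌈10.5⌉ = 11.
The value at rank 11 is 661.

661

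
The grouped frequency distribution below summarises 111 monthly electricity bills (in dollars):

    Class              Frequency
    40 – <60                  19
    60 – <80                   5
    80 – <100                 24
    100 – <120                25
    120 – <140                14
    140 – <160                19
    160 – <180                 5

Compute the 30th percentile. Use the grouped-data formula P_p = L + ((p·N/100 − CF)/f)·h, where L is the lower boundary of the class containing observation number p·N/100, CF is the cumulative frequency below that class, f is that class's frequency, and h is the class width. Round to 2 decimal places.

87.75

N = 111; target position k = 30/100 · 111 = 33.3.
Cumulative frequencies: 19, 24, 48, 73, 87, 106, 111.
Observation 33.3 falls in the class 80 – <100.
L = 80, CF = 24, f = 24, h = 20.
P30 = 80 + ((33.3 − 24)/24)·20 = 80 + 7.75 = 87.75.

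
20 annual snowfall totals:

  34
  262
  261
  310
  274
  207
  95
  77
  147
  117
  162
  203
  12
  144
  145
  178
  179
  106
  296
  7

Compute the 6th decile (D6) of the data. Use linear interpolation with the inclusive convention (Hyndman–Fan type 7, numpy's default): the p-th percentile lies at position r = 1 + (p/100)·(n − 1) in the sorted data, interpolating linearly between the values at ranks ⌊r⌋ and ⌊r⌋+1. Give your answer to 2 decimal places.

178.40

Sorted: 7, 12, 34, 77, 95, 106, 117, 144, 145, 147, 162, 178, 179, 203, 207, 261, 262, 274, 296, 310.
n = 20.
r = 1 + (60/100)·(20 − 1) = 1 + 11.4 = 12.4.
Rank 12 is 178 and rank 13 is 179.
Interpolate: 178 + 0.4·(179 − 178) = 178 + 0.4·1 = 178.4.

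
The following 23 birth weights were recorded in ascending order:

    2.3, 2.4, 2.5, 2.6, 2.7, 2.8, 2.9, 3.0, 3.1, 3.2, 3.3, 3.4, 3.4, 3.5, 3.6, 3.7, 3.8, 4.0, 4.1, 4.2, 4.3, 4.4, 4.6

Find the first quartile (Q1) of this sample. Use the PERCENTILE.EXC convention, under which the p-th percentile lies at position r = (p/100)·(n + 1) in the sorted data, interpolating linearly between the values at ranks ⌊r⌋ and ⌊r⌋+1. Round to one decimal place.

2.8

n = 23.
r = (25/100)·(23 + 1) = 6.
r is an integer, so P25 is the value at rank 6: 2.8.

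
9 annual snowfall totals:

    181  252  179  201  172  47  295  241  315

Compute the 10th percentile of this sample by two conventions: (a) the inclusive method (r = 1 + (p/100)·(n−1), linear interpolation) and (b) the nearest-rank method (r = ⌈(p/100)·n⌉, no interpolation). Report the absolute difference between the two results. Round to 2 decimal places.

Sorted: 47, 172, 179, 181, 201, 241, 252, 295, 315.
n = 9.
(a) r = 1.8; between ranks 1 (47) and 2 (172): 147.
(b) the nearest-rank method: rank 1 → 47.
|147 − 47| = 100.

100.00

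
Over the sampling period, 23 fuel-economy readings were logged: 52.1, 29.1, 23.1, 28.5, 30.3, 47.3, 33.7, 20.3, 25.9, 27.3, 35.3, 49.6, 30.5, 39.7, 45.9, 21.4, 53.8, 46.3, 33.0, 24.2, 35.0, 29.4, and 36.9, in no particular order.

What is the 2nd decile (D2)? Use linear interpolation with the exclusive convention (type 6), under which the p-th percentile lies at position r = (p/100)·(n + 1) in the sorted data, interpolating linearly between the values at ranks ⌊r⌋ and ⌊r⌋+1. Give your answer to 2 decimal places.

Sorted: 20.3, 21.4, 23.1, 24.2, 25.9, 27.3, 28.5, 29.1, 29.4, 30.3, 30.5, 33.0, 33.7, 35.0, 35.3, 36.9, 39.7, 45.9, 46.3, 47.3, 49.6, 52.1, 53.8.
n = 23.
r = (20/100)·(23 + 1) = 4.8.
Rank 4 is 24.2 and rank 5 is 25.9.
Interpolate: 24.2 + 0.8·(25.9 − 24.2) = 24.2 + 0.8·1.7 = 25.56.

25.56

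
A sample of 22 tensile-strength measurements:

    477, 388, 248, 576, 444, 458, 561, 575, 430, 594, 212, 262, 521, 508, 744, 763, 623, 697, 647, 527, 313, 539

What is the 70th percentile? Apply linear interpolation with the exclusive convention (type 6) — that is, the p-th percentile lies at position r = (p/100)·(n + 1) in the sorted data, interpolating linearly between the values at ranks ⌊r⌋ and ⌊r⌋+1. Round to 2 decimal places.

577.80

Sorted: 212, 248, 262, 313, 388, 430, 444, 458, 477, 508, 521, 527, 539, 561, 575, 576, 594, 623, 647, 697, 744, 763.
n = 22.
r = (70/100)·(22 + 1) = 16.1.
Rank 16 is 576 and rank 17 is 594.
Interpolate: 576 + 0.1·(594 − 576) = 576 + 0.1·18 = 577.8.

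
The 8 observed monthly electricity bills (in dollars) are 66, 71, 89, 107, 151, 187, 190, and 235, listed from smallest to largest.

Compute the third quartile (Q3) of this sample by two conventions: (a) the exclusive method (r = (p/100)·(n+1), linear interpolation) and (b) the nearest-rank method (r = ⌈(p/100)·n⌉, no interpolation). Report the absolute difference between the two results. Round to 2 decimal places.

2.25

n = 8.
(a) r = 6.75; between ranks 6 (187) and 7 (190): 189.25.
(b) the nearest-rank method: rank 6 → 187.
|189.25 − 187| = 2.25.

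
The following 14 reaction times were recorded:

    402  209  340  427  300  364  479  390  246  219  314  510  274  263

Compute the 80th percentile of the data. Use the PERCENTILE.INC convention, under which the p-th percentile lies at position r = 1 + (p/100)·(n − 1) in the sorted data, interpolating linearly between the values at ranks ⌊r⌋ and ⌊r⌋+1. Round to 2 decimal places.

Sorted: 209, 219, 246, 263, 274, 300, 314, 340, 364, 390, 402, 427, 479, 510.
n = 14.
r = 1 + (80/100)·(14 − 1) = 1 + 10.4 = 11.4.
Rank 11 is 402 and rank 12 is 427.
Interpolate: 402 + 0.4·(427 − 402) = 402 + 0.4·25 = 412.

412.00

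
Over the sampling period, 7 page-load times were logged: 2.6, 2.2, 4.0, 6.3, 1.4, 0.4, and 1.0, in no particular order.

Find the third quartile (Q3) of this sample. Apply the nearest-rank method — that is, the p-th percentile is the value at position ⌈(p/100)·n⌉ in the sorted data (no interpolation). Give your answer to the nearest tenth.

4.0

Sorted: 0.4, 1.0, 1.4, 2.2, 2.6, 4.0, 6.3.
n = 7.
Position = ⌈75/100 · 7⌉ = ⌈5.25⌉ = 6.
The value at rank 6 is 4.0.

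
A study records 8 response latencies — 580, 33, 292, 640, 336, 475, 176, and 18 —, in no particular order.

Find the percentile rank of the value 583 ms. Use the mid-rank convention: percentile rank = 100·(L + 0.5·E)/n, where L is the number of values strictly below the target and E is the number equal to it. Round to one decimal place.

87.5

Sorted: 18, 33, 176, 292, 336, 475, 580, 640.
Count below 583: L = 7; count equal: E = 0; n = 8.
Percentile rank = 100·(7 + 0.5·0)/8 = 100·7/8 = 87.5.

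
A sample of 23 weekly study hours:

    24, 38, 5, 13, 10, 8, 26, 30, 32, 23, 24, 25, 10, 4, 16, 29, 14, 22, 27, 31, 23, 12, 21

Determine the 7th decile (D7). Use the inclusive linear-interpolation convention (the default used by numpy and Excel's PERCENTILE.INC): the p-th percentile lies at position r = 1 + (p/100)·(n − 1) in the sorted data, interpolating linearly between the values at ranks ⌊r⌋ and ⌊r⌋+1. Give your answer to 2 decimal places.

Sorted: 4, 5, 8, 10, 10, 12, 13, 14, 16, 21, 22, 23, 23, 24, 24, 25, 26, 27, 29, 30, 31, 32, 38.
n = 23.
r = 1 + (70/100)·(23 − 1) = 1 + 15.4 = 16.4.
Rank 16 is 25 and rank 17 is 26.
Interpolate: 25 + 0.4·(26 − 25) = 25 + 0.4·1 = 25.4.

25.40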